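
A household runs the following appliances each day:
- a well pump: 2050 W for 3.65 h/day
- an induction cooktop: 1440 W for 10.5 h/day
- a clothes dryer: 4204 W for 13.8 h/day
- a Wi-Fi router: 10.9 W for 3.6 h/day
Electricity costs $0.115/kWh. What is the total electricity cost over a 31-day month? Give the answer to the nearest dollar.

well pump: 2050 W × 3.65 h × 31 d = 231,958 Wh = 232 kWh
induction cooktop: 1440 W × 10.5 h × 31 d = 468,720 Wh = 468.7 kWh
clothes dryer: 4204 W × 13.8 h × 31 d = 1,798,471 Wh = 1,798 kWh
Wi-Fi router: 10.9 W × 3.6 h × 31 d = 1,216 Wh = 1.216 kWh
Total energy = 232 + 468.7 + 1,798 + 1.216 = 2,500 kWh
Cost = 2,500 kWh × $0.115 = $287.54 ≈ $288

$288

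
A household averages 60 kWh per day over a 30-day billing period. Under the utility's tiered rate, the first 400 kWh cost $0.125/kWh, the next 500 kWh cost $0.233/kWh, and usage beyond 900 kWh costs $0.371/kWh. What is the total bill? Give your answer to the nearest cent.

$500.40

Usage = 60 kWh/day × 30 days = 1800 kWh
First 400 kWh × $0.125 = $50.00
Next 500 kWh × $0.233 = $116.50
Remaining 900 kWh × $0.371 = $333.90
Total = $500.40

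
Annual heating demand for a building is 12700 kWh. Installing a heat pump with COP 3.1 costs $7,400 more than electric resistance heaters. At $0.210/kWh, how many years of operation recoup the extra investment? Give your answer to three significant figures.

4.10 years

Resistance: 12700 kWh × $0.210 = $2,667.00/yr
Heat pump: 12700 / 3.1 = 4097 kWh in → × $0.210 = $860.32/yr
Annual savings = $1,806.68
Payback = $7,400 / $1,806.68 = 4.1 years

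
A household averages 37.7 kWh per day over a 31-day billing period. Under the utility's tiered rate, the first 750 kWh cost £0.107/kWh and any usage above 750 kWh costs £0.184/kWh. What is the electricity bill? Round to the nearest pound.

£157

Usage = 37.7 kWh/day × 31 days = 1168.7 kWh
First 750 kWh × £0.107 = £80.25
Remaining 418.7 kWh × £0.184 = £77.04
Total = £157.29 ≈ £157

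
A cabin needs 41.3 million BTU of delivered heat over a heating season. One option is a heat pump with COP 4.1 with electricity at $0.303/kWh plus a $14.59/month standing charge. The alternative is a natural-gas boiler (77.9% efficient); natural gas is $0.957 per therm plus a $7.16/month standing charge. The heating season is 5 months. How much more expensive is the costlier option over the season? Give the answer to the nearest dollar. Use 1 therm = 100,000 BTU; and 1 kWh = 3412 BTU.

Heat load = 41.3 × 10⁶ BTU = 41,300,000 BTU
Gas: input = 41,300,000 / 0.779 = 53,016,688 BTU = 530.2 therm → 530.2 × $0.957 = $507.37; + 5 × $7.16 standing = $543.17
Heat pump: 41,300,000 BTU / 3412 = 12,100 kWh heat; / 4.1 = 2,952 kWh in → × $0.303 = $894.54; + 5 × $14.59 standing = $967.49
Difference = |$543.17 − $967.49| = $424.32 ≈ $424

$424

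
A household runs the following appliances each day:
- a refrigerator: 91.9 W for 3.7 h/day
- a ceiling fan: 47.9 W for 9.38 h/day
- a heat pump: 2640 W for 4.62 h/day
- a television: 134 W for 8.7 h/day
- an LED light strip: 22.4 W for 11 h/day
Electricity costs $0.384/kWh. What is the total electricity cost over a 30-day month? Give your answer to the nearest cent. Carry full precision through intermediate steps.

refrigerator: 91.9 W × 3.7 h × 30 d = 10,201 Wh = 10.2 kWh
ceiling fan: 47.9 W × 9.38 h × 30 d = 13,479 Wh = 13.48 kWh
heat pump: 2640 W × 4.62 h × 30 d = 365,904 Wh = 365.9 kWh
television: 134 W × 8.7 h × 30 d = 34,974 Wh = 34.97 kWh
LED light strip: 22.4 W × 11 h × 30 d = 7,392 Wh = 7.392 kWh
Total energy = 10.2 + 13.48 + 365.9 + 34.97 + 7.392 = 431.9 kWh
Cost = 431.9 kWh × $0.384 = $165.87

$165.87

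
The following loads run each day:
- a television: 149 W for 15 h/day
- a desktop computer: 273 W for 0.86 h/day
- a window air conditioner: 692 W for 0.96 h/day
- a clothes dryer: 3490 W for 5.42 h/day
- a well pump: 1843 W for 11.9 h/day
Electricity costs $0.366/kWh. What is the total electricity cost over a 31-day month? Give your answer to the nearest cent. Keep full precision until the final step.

$499.02

television: 149 W × 15 h × 31 d = 69,285 Wh = 69.28 kWh
desktop computer: 273 W × 0.86 h × 31 d = 7,278 Wh = 7.278 kWh
window air conditioner: 692 W × 0.96 h × 31 d = 20,594 Wh = 20.59 kWh
clothes dryer: 3490 W × 5.42 h × 31 d = 586,390 Wh = 586.4 kWh
well pump: 1843 W × 11.9 h × 31 d = 679,883 Wh = 679.9 kWh
Total energy = 69.28 + 7.278 + 20.59 + 586.4 + 679.9 = 1,363 kWh
Cost = 1,363 kWh × $0.366 = $499.02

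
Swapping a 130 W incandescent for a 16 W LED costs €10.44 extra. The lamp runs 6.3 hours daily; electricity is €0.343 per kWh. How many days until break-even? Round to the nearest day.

Power saved = 130 − 16 = 114 W
Daily energy saved = 114 W × 6.3 h = 718.2 Wh = 0.7182 kWh
Daily savings = 0.7182 × €0.343 = €0.2463
Payback = €10.44 / €0.2463 per day = 42.38 days

42 days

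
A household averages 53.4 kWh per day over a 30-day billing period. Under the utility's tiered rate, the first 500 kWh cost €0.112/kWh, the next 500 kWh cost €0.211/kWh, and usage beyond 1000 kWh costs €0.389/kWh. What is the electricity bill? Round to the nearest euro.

€396

Usage = 53.4 kWh/day × 30 days = 1602 kWh
First 500 kWh × €0.112 = €56.00
Next 500 kWh × €0.211 = €105.50
Remaining 602 kWh × €0.389 = €234.18
Total = €395.68 ≈ €396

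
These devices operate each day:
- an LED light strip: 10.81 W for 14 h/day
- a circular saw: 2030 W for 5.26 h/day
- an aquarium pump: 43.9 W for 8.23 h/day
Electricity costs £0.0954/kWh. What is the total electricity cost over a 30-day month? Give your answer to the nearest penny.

£32.03

LED light strip: 10.81 W × 14 h × 30 d = 4,540 Wh = 4.54 kWh
circular saw: 2030 W × 5.26 h × 30 d = 320,334 Wh = 320.3 kWh
aquarium pump: 43.9 W × 8.23 h × 30 d = 10,839 Wh = 10.84 kWh
Total energy = 4.54 + 320.3 + 10.84 = 335.7 kWh
Cost = 335.7 kWh × £0.0954 = £32.03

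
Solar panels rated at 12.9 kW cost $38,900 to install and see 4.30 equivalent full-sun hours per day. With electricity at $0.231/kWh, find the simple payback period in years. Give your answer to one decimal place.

8.3 years

Daily generation = 12.9 kW × 4.30 h = 55.47 kWh
Annual generation = 55.47 × 365 = 20247 kWh
Annual savings = 20247 × $0.231 = $4,676.95
Payback = $38,900 / $4,676.95 = 8.32 years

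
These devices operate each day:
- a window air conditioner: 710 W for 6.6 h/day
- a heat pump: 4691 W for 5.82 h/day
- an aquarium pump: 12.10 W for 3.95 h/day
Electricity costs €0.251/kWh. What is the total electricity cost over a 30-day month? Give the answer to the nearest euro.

window air conditioner: 710 W × 6.6 h × 30 d = 140,580 Wh = 140.6 kWh
heat pump: 4691 W × 5.82 h × 30 d = 819,049 Wh = 819 kWh
aquarium pump: 12.10 W × 3.95 h × 30 d = 1,434 Wh = 1.434 kWh
Total energy = 140.6 + 819 + 1.434 = 961.1 kWh
Cost = 961.1 kWh × €0.251 = €241.23 ≈ €241

€241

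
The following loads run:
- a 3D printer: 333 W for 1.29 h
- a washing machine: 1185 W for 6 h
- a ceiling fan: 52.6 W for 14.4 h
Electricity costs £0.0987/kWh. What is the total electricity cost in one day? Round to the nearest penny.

3D printer: 333 W × 1.29 h = 430 Wh = 0.4296 kWh
washing machine: 1185 W × 6 h = 7,110 Wh = 7.11 kWh
ceiling fan: 52.6 W × 14.4 h = 757 Wh = 0.7574 kWh
Total energy = 0.4296 + 7.11 + 0.7574 = 8.297 kWh
Cost = 8.297 kWh × £0.0987 = £0.82

£0.82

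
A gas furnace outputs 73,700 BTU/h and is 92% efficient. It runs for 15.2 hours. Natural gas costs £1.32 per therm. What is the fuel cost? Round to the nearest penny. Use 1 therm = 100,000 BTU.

£16.07

Heat delivered = 73,700 BTU/h × 15.2 h = 1,120,240 BTU
Gas input = 1,120,240 / 0.92 = 1,217,652 BTU
= 1,217,652 / 100,000 = 12.18 therm
Cost = 12.18 × £1.32/therm = £16.07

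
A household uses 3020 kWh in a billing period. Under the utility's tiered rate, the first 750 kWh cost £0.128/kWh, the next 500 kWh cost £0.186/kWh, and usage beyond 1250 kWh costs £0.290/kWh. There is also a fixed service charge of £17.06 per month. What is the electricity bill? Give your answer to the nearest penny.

£719.36

First 750 kWh × £0.128 = £96.00
Next 500 kWh × £0.186 = £93.00
Remaining 1770 kWh × £0.290 = £513.30
Energy charge = £702.30; + service £17.06 = £719.36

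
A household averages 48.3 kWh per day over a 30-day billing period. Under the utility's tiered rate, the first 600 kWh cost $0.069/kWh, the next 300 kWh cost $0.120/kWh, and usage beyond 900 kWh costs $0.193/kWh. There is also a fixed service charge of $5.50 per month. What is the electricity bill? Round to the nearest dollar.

$189

Usage = 48.3 kWh/day × 30 days = 1449 kWh
First 600 kWh × $0.069 = $41.40
Next 300 kWh × $0.120 = $36.00
Remaining 549 kWh × $0.193 = $105.96
Energy charge = $183.36; + service $5.50 = $188.86 ≈ $189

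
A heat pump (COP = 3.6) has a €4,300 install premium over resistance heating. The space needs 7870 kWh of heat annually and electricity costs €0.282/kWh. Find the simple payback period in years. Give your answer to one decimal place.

2.7 years

Resistance: 7870 kWh × €0.282 = €2,219.34/yr
Heat pump: 7870 / 3.6 = 2186 kWh in → × €0.282 = €616.48/yr
Annual savings = €1,602.86
Payback = €4,300 / €1,602.86 = 2.68 years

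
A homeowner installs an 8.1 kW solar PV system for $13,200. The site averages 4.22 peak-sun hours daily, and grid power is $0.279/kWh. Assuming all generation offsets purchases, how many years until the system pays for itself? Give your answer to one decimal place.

Daily generation = 8.1 kW × 4.22 h = 34.18 kWh
Annual generation = 34.18 × 365 = 12476 kWh
Annual savings = 12476 × $0.279 = $3,480.92
Payback = $13,200 / $3,480.92 = 3.79 years

3.8 years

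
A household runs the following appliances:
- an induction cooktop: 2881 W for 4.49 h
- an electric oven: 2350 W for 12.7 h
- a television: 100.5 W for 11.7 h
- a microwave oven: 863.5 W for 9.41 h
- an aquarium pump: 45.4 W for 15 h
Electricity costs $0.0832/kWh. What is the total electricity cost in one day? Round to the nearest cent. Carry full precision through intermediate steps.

$4.39

induction cooktop: 2881 W × 4.49 h = 12,936 Wh = 12.94 kWh
electric oven: 2350 W × 12.7 h = 29,845 Wh = 29.84 kWh
television: 100.5 W × 11.7 h = 1,176 Wh = 1.176 kWh
microwave oven: 863.5 W × 9.41 h = 8,126 Wh = 8.126 kWh
aquarium pump: 45.4 W × 15 h = 681 Wh = 0.681 kWh
Total energy = 12.94 + 29.84 + 1.176 + 8.126 + 0.681 = 52.76 kWh
Cost = 52.76 kWh × $0.0832 = $4.39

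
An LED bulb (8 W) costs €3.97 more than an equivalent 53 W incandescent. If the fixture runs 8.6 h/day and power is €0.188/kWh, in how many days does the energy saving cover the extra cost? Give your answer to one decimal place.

54.6 days

Power saved = 53 − 8 = 45 W
Daily energy saved = 45 W × 8.6 h = 387 Wh = 0.387 kWh
Daily savings = 0.387 × €0.188 = €0.0728
Payback = €3.97 / €0.0728 per day = 54.57 days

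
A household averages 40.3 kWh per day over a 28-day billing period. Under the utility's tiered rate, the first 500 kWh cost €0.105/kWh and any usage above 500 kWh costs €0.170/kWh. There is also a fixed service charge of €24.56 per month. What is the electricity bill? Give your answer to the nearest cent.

€183.89

Usage = 40.3 kWh/day × 28 days = 1128.4 kWh
First 500 kWh × €0.105 = €52.50
Remaining 628.4 kWh × €0.170 = €106.83
Energy charge = €159.33; + service €24.56 = €183.89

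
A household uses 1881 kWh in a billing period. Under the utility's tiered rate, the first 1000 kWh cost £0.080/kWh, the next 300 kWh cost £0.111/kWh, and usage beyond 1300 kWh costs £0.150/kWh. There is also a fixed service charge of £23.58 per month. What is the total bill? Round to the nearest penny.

First 1000 kWh × £0.080 = £80.00
Next 300 kWh × £0.111 = £33.30
Remaining 581 kWh × £0.150 = £87.15
Energy charge = £200.45; + service £23.58 = £224.03

£224.03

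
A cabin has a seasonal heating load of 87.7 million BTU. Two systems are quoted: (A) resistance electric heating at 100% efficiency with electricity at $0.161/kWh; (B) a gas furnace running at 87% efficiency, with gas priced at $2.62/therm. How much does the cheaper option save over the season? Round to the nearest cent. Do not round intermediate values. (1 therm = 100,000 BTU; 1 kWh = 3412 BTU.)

$1497.17

Heat load = 87.7 × 10⁶ BTU = 87,700,000 BTU
Gas: input = 87,700,000 / 0.870 = 100,804,598 BTU = 1,008 therm → 1,008 × $2.62 = $2,641.08
Electric: 87,700,000 BTU / 3412 = 25,700 kWh → × $0.161 = $4,138.25
Difference = |$2,641.08 − $4,138.25| = $1,497.17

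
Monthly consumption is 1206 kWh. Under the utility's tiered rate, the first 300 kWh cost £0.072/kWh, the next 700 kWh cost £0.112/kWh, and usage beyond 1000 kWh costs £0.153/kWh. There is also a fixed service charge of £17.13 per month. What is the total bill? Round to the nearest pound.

First 300 kWh × £0.072 = £21.60
Next 700 kWh × £0.112 = £78.40
Remaining 206 kWh × £0.153 = £31.52
Energy charge = £131.52; + service £17.13 = £148.65 ≈ £149

£149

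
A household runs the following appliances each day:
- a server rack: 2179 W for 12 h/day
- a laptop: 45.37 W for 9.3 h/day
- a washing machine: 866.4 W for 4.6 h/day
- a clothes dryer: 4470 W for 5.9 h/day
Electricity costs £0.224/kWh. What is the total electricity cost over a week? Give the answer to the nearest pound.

£89

server rack: 2179 W × 12 h × 7 d = 183,036 Wh = 183 kWh
laptop: 45.37 W × 9.3 h × 7 d = 2,954 Wh = 2.954 kWh
washing machine: 866.4 W × 4.6 h × 7 d = 27,898 Wh = 27.9 kWh
clothes dryer: 4470 W × 5.9 h × 7 d = 184,611 Wh = 184.6 kWh
Total energy = 183 + 2.954 + 27.9 + 184.6 = 398.5 kWh
Cost = 398.5 kWh × £0.224 = £89.26 ≈ £89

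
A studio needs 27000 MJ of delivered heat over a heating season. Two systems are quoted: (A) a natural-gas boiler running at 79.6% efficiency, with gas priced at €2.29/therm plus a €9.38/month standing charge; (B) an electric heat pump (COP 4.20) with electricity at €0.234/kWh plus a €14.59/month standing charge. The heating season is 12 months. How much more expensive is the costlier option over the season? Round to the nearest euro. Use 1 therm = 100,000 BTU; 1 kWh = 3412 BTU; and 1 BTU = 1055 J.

Heat load = 27000 MJ = 27,000,000,000 J / 1055 = 25,592,417 BTU
Gas: input = 25,592,417 / 0.796 = 32,151,278 BTU = 321.5 therm → 321.5 × €2.29 = €736.26; + 12 × €9.38 standing = €848.82
Heat pump: 25,592,417 BTU / 3412 = 7,501 kWh heat; / 4.20 = 1,786 kWh in → × €0.234 = €417.90; + 12 × €14.59 standing = €592.98
Difference = |€848.82 − €592.98| = €255.85 ≈ €256

€256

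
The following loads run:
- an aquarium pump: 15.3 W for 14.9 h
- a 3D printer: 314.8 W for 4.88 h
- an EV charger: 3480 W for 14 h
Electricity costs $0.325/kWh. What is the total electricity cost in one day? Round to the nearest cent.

aquarium pump: 15.3 W × 14.9 h = 228 Wh = 0.228 kWh
3D printer: 314.8 W × 4.88 h = 1,536 Wh = 1.536 kWh
EV charger: 3480 W × 14 h = 48,720 Wh = 48.72 kWh
Total energy = 0.228 + 1.536 + 48.72 = 50.48 kWh
Cost = 50.48 kWh × $0.325 = $16.41

$16.41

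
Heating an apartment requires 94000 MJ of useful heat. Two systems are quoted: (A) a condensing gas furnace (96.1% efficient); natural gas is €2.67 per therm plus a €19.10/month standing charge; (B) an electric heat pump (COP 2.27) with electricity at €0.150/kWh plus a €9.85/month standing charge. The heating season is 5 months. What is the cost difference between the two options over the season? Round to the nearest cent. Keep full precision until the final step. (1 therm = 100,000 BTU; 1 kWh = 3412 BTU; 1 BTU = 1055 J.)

Heat load = 94000 MJ = 94,000,000,000 J / 1055 = 89,099,526 BTU
Gas: input = 89,099,526 / 0.961 = 92,715,428 BTU = 927.2 therm → 927.2 × €2.67 = €2,475.50; + 5 × €19.10 standing = €2,571.00
Heat pump: 89,099,526 BTU / 3412 = 26,110 kWh heat; / 2.27 = 11,500 kWh in → × €0.150 = €1,725.57; + 5 × €9.85 standing = €1,774.82
Difference = |€2,571.00 − €1,774.82| = €796.19

€796.19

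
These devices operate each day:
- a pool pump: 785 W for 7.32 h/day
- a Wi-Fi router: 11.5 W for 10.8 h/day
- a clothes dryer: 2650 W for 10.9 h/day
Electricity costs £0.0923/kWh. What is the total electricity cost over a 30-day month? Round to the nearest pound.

pool pump: 785 W × 7.32 h × 30 d = 172,386 Wh = 172.4 kWh
Wi-Fi router: 11.5 W × 10.8 h × 30 d = 3,726 Wh = 3.726 kWh
clothes dryer: 2650 W × 10.9 h × 30 d = 866,550 Wh = 866.5 kWh
Total energy = 172.4 + 3.726 + 866.5 = 1,043 kWh
Cost = 1,043 kWh × £0.0923 = £96.24 ≈ £96

£96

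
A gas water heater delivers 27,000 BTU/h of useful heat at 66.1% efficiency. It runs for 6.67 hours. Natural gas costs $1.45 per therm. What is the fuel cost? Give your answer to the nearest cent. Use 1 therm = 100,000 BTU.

$3.95

Heat delivered = 27,000 BTU/h × 6.67 h = 180,090 BTU
Gas input = 180,090 / 0.661 = 272,451 BTU
= 272,451 / 100,000 = 2.725 therm
Cost = 2.725 × $1.45/therm = $3.95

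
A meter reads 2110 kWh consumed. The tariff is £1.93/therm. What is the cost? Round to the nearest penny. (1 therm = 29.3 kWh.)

£138.99

2110 kWh × (0.03413 therm/kWh) = 72.01 therm
Cost = 72.01 therm × £1.93/therm = £138.99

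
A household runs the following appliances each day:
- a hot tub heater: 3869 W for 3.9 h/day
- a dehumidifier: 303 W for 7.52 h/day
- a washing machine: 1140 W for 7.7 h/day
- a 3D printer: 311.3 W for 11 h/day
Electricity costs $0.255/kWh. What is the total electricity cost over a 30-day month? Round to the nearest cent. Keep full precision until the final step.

$226.21

hot tub heater: 3869 W × 3.9 h × 30 d = 452,673 Wh = 452.7 kWh
dehumidifier: 303 W × 7.52 h × 30 d = 68,357 Wh = 68.36 kWh
washing machine: 1140 W × 7.7 h × 30 d = 263,340 Wh = 263.3 kWh
3D printer: 311.3 W × 11 h × 30 d = 102,729 Wh = 102.7 kWh
Total energy = 452.7 + 68.36 + 263.3 + 102.7 = 887.1 kWh
Cost = 887.1 kWh × $0.255 = $226.21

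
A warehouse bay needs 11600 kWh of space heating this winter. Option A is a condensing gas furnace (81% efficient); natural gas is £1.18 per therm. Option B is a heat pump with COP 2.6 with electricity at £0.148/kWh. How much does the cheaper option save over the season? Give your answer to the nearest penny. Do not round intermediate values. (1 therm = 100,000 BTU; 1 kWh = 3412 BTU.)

Heat load = 11600 kWh × 3412 = 39,579,200 BTU
Gas: input = 39,579,200 / 0.81 = 48,863,210 BTU = 488.6 therm → 488.6 × £1.18 = £576.59
Heat pump: 39,579,200 BTU / 3412 = 11,600 kWh heat; / 2.6 = 4,462 kWh in → × £0.148 = £660.31
Difference = |£576.59 − £660.31| = £83.72

£83.72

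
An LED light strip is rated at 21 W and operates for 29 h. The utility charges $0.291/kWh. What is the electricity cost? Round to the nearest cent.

Energy = 21 W × 29 h = 609 Wh = 0.609 kWh
Cost = 0.609 kWh × $0.291/kWh = $0.18

$0.18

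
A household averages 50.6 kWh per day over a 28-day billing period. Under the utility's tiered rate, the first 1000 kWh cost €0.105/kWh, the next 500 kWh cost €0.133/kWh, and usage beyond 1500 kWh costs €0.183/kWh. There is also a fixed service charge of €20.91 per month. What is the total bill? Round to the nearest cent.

Usage = 50.6 kWh/day × 28 days = 1416.8 kWh
First 1000 kWh × €0.105 = €105.00
Next 416.8 kWh × €0.133 = €55.43
Remaining tier: 0 kWh (not reached)
Energy charge = €160.43; + service €20.91 = €181.34

€181.34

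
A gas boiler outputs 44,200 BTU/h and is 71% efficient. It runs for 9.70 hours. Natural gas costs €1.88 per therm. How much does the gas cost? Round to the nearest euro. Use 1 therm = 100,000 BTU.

€11

Heat delivered = 44,200 BTU/h × 9.70 h = 428,740 BTU
Gas input = 428,740 / 0.710 = 603,859 BTU
= 603,859 / 100,000 = 6.039 therm
Cost = 6.039 × €1.88/therm = €11.35 ≈ €11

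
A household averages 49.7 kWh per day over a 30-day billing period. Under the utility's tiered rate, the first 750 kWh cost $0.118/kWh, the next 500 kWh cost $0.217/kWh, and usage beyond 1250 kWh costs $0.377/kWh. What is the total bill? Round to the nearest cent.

Usage = 49.7 kWh/day × 30 days = 1491 kWh
First 750 kWh × $0.118 = $88.50
Next 500 kWh × $0.217 = $108.50
Remaining 241 kWh × $0.377 = $90.86
Total = $287.86

$287.86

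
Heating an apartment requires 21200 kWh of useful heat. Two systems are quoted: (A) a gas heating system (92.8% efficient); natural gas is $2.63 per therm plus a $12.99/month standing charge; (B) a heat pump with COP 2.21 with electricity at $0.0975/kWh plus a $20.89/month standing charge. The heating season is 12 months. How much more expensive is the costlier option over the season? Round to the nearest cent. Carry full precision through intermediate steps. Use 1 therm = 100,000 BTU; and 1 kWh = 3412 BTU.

$1019.90

Heat load = 21200 kWh × 3412 = 72,334,400 BTU
Gas: input = 72,334,400 / 0.928 = 77,946,552 BTU = 779.5 therm → 779.5 × $2.63 = $2,049.99; + 12 × $12.99 standing = $2,205.87
Heat pump: 72,334,400 BTU / 3412 = 21,200 kWh heat; / 2.21 = 9,593 kWh in → × $0.0975 = $935.29; + 12 × $20.89 standing = $1,185.97
Difference = |$2,205.87 − $1,185.97| = $1,019.90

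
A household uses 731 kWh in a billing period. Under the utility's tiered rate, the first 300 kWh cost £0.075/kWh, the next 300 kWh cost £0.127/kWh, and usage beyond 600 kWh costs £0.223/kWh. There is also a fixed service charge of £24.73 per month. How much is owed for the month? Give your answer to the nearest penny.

First 300 kWh × £0.075 = £22.50
Next 300 kWh × £0.127 = £38.10
Remaining 131 kWh × £0.223 = £29.21
Energy charge = £89.81; + service £24.73 = £114.54

£114.54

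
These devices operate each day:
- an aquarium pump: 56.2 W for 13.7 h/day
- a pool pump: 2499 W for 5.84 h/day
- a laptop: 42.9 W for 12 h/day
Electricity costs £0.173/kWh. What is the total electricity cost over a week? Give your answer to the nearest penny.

£19.23

aquarium pump: 56.2 W × 13.7 h × 7 d = 5,390 Wh = 5.39 kWh
pool pump: 2499 W × 5.84 h × 7 d = 102,159 Wh = 102.2 kWh
laptop: 42.9 W × 12 h × 7 d = 3,604 Wh = 3.604 kWh
Total energy = 5.39 + 102.2 + 3.604 = 111.2 kWh
Cost = 111.2 kWh × £0.173 = £19.23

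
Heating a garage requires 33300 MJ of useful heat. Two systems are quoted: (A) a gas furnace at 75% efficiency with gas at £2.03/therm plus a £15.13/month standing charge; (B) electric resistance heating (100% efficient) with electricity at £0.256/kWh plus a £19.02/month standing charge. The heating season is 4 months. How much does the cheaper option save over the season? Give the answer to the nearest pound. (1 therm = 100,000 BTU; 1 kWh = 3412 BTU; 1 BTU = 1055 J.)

£1529

Heat load = 33300 MJ = 33,300,000,000 J / 1055 = 31,563,981 BTU
Gas: input = 31,563,981 / 0.75 = 42,085,308 BTU = 420.9 therm → 420.9 × £2.03 = £854.33; + 4 × £15.13 standing = £914.85
Electric: 31,563,981 BTU / 3412 = 9,251 kWh → × £0.256 = £2,368.22; + 4 × £19.02 standing = £2,444.30
Difference = |£914.85 − £2,444.30| = £1,529.45 ≈ £1529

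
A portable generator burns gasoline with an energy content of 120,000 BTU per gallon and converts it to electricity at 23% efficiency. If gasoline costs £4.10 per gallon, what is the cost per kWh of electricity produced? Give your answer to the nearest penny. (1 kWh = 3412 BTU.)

Electrical output per gallon = 120,000 BTU × 0.23 / 3412 BTU/kWh = 8.089 kWh
Cost per kWh = £4.10 / 8.089 kWh = £0.507

£0.51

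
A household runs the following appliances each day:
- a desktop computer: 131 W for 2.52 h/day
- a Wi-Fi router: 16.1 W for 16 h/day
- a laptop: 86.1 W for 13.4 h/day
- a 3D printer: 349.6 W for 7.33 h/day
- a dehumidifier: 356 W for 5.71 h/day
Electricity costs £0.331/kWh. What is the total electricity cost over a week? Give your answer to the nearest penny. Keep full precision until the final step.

£14.68

desktop computer: 131 W × 2.52 h × 7 d = 2,311 Wh = 2.311 kWh
Wi-Fi router: 16.1 W × 16 h × 7 d = 1,803 Wh = 1.803 kWh
laptop: 86.1 W × 13.4 h × 7 d = 8,076 Wh = 8.076 kWh
3D printer: 349.6 W × 7.33 h × 7 d = 17,938 Wh = 17.94 kWh
dehumidifier: 356 W × 5.71 h × 7 d = 14,229 Wh = 14.23 kWh
Total energy = 2.311 + 1.803 + 8.076 + 17.94 + 14.23 = 44.36 kWh
Cost = 44.36 kWh × £0.331 = £14.68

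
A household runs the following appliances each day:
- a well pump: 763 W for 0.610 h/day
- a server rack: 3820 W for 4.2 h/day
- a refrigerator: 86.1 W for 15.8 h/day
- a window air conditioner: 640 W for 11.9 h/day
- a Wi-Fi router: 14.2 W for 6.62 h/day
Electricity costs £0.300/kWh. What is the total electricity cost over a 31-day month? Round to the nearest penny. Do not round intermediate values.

well pump: 763 W × 0.610 h × 31 d = 14,428 Wh = 14.43 kWh
server rack: 3820 W × 4.2 h × 31 d = 497,364 Wh = 497.4 kWh
refrigerator: 86.1 W × 15.8 h × 31 d = 42,172 Wh = 42.17 kWh
window air conditioner: 640 W × 11.9 h × 31 d = 236,096 Wh = 236.1 kWh
Wi-Fi router: 14.2 W × 6.62 h × 31 d = 2,914 Wh = 2.914 kWh
Total energy = 14.43 + 497.4 + 42.17 + 236.1 + 2.914 = 793 kWh
Cost = 793 kWh × £0.300 = £237.89

£237.89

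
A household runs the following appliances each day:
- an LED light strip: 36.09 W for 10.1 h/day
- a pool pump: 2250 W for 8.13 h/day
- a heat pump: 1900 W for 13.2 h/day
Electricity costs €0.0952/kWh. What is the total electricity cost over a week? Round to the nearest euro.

€29

LED light strip: 36.09 W × 10.1 h × 7 d = 2,552 Wh = 2.552 kWh
pool pump: 2250 W × 8.13 h × 7 d = 128,048 Wh = 128 kWh
heat pump: 1900 W × 13.2 h × 7 d = 175,560 Wh = 175.6 kWh
Total energy = 2.552 + 128 + 175.6 = 306.2 kWh
Cost = 306.2 kWh × €0.0952 = €29.15 ≈ €29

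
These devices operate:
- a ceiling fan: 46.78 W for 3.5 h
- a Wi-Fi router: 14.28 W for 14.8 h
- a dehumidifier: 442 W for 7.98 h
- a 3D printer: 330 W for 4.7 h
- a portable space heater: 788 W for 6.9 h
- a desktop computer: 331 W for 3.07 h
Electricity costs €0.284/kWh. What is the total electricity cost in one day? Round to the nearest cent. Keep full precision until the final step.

€3.38

ceiling fan: 46.78 W × 3.5 h = 164 Wh = 0.1637 kWh
Wi-Fi router: 14.28 W × 14.8 h = 211 Wh = 0.2113 kWh
dehumidifier: 442 W × 7.98 h = 3,527 Wh = 3.527 kWh
3D printer: 330 W × 4.7 h = 1,551 Wh = 1.551 kWh
portable space heater: 788 W × 6.9 h = 5,437 Wh = 5.437 kWh
desktop computer: 331 W × 3.07 h = 1,016 Wh = 1.016 kWh
Total energy = 0.1637 + 0.2113 + 3.527 + 1.551 + 5.437 + 1.016 = 11.91 kWh
Cost = 11.91 kWh × €0.284 = €3.38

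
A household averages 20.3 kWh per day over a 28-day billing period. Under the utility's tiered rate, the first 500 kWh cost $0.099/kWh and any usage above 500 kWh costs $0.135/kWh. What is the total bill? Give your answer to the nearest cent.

Usage = 20.3 kWh/day × 28 days = 568.4 kWh
First 500 kWh × $0.099 = $49.50
Remaining 68.4 kWh × $0.135 = $9.23
Total = $58.73

$58.73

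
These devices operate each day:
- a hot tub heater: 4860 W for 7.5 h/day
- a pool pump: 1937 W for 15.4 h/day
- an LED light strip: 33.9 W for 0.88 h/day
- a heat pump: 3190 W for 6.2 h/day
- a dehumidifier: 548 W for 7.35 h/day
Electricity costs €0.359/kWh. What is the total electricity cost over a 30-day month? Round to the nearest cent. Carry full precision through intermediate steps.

€970.54

hot tub heater: 4860 W × 7.5 h × 30 d = 1,093,500 Wh = 1,094 kWh
pool pump: 1937 W × 15.4 h × 30 d = 894,894 Wh = 894.9 kWh
LED light strip: 33.9 W × 0.88 h × 30 d = 895 Wh = 0.895 kWh
heat pump: 3190 W × 6.2 h × 30 d = 593,340 Wh = 593.3 kWh
dehumidifier: 548 W × 7.35 h × 30 d = 120,834 Wh = 120.8 kWh
Total energy = 1,094 + 894.9 + 0.895 + 593.3 + 120.8 = 2,703 kWh
Cost = 2,703 kWh × €0.359 = €970.54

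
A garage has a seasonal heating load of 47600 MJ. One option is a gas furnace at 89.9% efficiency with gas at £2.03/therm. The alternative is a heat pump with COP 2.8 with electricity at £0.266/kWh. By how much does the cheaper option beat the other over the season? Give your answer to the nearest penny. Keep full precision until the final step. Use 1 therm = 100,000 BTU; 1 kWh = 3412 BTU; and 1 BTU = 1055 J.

Heat load = 47600 MJ = 47,600,000,000 J / 1055 = 45,118,483 BTU
Gas: input = 45,118,483 / 0.899 = 50,187,412 BTU = 501.9 therm → 501.9 × £2.03 = £1,018.80
Heat pump: 45,118,483 BTU / 3412 = 13,220 kWh heat; / 2.8 = 4,723 kWh in → × £0.266 = £1,256.23
Difference = |£1,018.80 − £1,256.23| = £237.43

£237.43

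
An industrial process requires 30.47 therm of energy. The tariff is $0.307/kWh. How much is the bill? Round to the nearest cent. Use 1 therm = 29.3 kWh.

30.47 therm × (29.3 kWh/therm) = 892.8 kWh
Cost = 892.8 kWh × $0.307/kWh = $274.08

$274.08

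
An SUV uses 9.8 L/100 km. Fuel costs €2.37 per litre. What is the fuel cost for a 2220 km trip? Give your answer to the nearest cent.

€515.62

Fuel = 9.8 L/100 km × 2220 km / 100 = 217.6 L
Cost = 217.6 L × €2.37/L = €515.62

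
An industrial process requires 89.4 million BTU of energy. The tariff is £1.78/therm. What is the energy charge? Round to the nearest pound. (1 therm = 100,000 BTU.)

£1591

89.4 million BTU × (10 therm/million BTU) = 894 therm
Cost = 894 therm × £1.78/therm = £1,591.32 ≈ £1591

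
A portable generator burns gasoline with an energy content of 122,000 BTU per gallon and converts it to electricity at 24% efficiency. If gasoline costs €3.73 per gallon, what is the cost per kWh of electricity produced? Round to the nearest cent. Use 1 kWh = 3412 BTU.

Electrical output per gallon = 122,000 BTU × 0.24 / 3412 BTU/kWh = 8.581 kWh
Cost per kWh = €3.73 / 8.581 kWh = €0.435

€0.43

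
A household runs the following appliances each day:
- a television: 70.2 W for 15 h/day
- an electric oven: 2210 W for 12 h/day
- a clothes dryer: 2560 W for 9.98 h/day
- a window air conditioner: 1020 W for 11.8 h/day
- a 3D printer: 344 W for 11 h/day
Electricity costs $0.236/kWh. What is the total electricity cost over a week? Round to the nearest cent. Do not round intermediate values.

$113.89

television: 70.2 W × 15 h × 7 d = 7,371 Wh = 7.371 kWh
electric oven: 2210 W × 12 h × 7 d = 185,640 Wh = 185.6 kWh
clothes dryer: 2560 W × 9.98 h × 7 d = 178,842 Wh = 178.8 kWh
window air conditioner: 1020 W × 11.8 h × 7 d = 84,252 Wh = 84.25 kWh
3D printer: 344 W × 11 h × 7 d = 26,488 Wh = 26.49 kWh
Total energy = 7.371 + 185.6 + 178.8 + 84.25 + 26.49 = 482.6 kWh
Cost = 482.6 kWh × $0.236 = $113.89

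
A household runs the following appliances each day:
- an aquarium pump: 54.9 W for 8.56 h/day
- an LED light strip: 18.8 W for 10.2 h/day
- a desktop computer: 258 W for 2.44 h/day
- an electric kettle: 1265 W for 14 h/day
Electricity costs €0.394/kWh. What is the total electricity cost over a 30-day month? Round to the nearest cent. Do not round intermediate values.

€224.59

aquarium pump: 54.9 W × 8.56 h × 30 d = 14,098 Wh = 14.1 kWh
LED light strip: 18.8 W × 10.2 h × 30 d = 5,753 Wh = 5.753 kWh
desktop computer: 258 W × 2.44 h × 30 d = 18,886 Wh = 18.89 kWh
electric kettle: 1265 W × 14 h × 30 d = 531,300 Wh = 531.3 kWh
Total energy = 14.1 + 5.753 + 18.89 + 531.3 = 570 kWh
Cost = 570 kWh × €0.394 = €224.59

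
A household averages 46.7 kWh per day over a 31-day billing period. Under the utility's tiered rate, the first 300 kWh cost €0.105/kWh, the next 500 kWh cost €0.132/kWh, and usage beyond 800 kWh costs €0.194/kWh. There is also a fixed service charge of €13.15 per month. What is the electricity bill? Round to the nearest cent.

€236.30

Usage = 46.7 kWh/day × 31 days = 1447.7 kWh
First 300 kWh × €0.105 = €31.50
Next 500 kWh × €0.132 = €66.00
Remaining 647.7 kWh × €0.194 = €125.65
Energy charge = €223.15; + service €13.15 = €236.30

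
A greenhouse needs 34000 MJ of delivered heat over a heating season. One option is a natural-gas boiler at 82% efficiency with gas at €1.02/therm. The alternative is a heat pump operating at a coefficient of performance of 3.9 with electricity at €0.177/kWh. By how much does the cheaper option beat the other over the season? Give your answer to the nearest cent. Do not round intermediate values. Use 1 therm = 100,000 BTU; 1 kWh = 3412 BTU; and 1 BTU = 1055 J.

Heat load = 34000 MJ = 34,000,000,000 J / 1055 = 32,227,488 BTU
Gas: input = 32,227,488 / 0.82 = 39,301,815 BTU = 393 therm → 393 × €1.02 = €400.88
Heat pump: 32,227,488 BTU / 3412 = 9,445 kWh heat; / 3.9 = 2,422 kWh in → × €0.177 = €428.67
Difference = |€400.88 − €428.67| = €27.79

€27.79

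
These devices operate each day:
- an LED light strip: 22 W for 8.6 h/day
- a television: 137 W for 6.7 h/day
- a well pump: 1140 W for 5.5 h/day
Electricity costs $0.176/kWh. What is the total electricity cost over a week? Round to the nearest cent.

$9.09

LED light strip: 22 W × 8.6 h × 7 d = 1,324 Wh = 1.324 kWh
television: 137 W × 6.7 h × 7 d = 6,425 Wh = 6.425 kWh
well pump: 1140 W × 5.5 h × 7 d = 43,890 Wh = 43.89 kWh
Total energy = 1.324 + 6.425 + 43.89 = 51.64 kWh
Cost = 51.64 kWh × $0.176 = $9.09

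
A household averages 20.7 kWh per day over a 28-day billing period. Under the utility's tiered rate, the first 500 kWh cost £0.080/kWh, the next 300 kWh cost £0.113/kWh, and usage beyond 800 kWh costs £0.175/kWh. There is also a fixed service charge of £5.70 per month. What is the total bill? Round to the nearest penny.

Usage = 20.7 kWh/day × 28 days = 579.6 kWh
First 500 kWh × £0.080 = £40.00
Next 79.6 kWh × £0.113 = £8.99
Remaining tier: 0 kWh (not reached)
Energy charge = £48.99; + service £5.70 = £54.69

£54.69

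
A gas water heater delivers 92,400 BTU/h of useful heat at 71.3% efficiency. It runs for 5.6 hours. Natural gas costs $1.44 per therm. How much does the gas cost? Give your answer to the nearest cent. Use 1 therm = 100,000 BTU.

Heat delivered = 92,400 BTU/h × 5.6 h = 517,440 BTU
Gas input = 517,440 / 0.713 = 725,722 BTU
= 725,722 / 100,000 = 7.257 therm
Cost = 7.257 × $1.44/therm = $10.45

$10.45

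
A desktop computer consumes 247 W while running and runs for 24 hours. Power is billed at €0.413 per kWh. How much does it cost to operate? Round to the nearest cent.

€2.45

Energy = 247 W × 24 h = 5,928 Wh = 5.928 kWh
Cost = 5.928 kWh × €0.413/kWh = €2.45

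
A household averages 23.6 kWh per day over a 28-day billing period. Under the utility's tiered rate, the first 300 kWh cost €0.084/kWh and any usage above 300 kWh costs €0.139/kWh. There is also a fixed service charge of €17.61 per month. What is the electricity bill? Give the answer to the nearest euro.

€93

Usage = 23.6 kWh/day × 28 days = 660.8 kWh
First 300 kWh × €0.084 = €25.20
Remaining 360.8 kWh × €0.139 = €50.15
Energy charge = €75.35; + service €17.61 = €92.96 ≈ €93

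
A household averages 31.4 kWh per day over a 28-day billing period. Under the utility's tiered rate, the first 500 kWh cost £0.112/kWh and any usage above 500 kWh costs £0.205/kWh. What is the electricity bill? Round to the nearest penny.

£133.74

Usage = 31.4 kWh/day × 28 days = 879.2 kWh
First 500 kWh × £0.112 = £56.00
Remaining 379.2 kWh × £0.205 = £77.74
Total = £133.74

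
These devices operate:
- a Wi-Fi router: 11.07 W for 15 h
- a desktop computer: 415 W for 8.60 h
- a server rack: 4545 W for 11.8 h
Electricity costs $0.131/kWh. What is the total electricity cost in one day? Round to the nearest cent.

$7.51

Wi-Fi router: 11.07 W × 15 h = 166 Wh = 0.1661 kWh
desktop computer: 415 W × 8.60 h = 3,569 Wh = 3.569 kWh
server rack: 4545 W × 11.8 h = 53,631 Wh = 53.63 kWh
Total energy = 0.1661 + 3.569 + 53.63 = 57.37 kWh
Cost = 57.37 kWh × $0.131 = $7.51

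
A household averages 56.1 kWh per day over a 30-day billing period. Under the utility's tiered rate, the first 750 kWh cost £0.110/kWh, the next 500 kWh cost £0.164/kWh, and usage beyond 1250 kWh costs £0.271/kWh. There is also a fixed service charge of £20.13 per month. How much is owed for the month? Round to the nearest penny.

Usage = 56.1 kWh/day × 30 days = 1683 kWh
First 750 kWh × £0.110 = £82.50
Next 500 kWh × £0.164 = £82.00
Remaining 433 kWh × £0.271 = £117.34
Energy charge = £281.84; + service £20.13 = £301.97

£301.97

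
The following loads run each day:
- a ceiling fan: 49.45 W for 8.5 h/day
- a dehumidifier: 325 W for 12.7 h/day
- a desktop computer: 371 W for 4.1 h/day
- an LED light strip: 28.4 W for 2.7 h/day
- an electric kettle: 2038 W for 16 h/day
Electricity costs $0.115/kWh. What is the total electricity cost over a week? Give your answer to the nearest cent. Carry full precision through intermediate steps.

$31.20

ceiling fan: 49.45 W × 8.5 h × 7 d = 2,942 Wh = 2.942 kWh
dehumidifier: 325 W × 12.7 h × 7 d = 28,892 Wh = 28.89 kWh
desktop computer: 371 W × 4.1 h × 7 d = 10,648 Wh = 10.65 kWh
LED light strip: 28.4 W × 2.7 h × 7 d = 537 Wh = 0.5368 kWh
electric kettle: 2038 W × 16 h × 7 d = 228,256 Wh = 228.3 kWh
Total energy = 2.942 + 28.89 + 10.65 + 0.5368 + 228.3 = 271.3 kWh
Cost = 271.3 kWh × $0.115 = $31.20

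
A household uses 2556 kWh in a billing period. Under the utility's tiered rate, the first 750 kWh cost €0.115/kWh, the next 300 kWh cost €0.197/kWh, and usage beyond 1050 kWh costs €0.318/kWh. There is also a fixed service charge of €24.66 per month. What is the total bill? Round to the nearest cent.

First 750 kWh × €0.115 = €86.25
Next 300 kWh × €0.197 = €59.10
Remaining 1506 kWh × €0.318 = €478.91
Energy charge = €624.26; + service €24.66 = €648.92

€648.92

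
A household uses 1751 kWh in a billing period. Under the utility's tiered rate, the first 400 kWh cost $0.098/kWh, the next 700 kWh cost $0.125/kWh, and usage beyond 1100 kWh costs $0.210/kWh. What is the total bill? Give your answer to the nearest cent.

First 400 kWh × $0.098 = $39.20
Next 700 kWh × $0.125 = $87.50
Remaining 651 kWh × $0.210 = $136.71
Total = $263.41

$263.41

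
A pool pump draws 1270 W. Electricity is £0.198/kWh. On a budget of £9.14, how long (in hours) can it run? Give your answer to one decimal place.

36.3 h

Energy budget = £9.14 / £0.198 per kWh = 46.16 kWh = 46,162 Wh
Runtime = 46,162 Wh / 1270 W = 36.35 h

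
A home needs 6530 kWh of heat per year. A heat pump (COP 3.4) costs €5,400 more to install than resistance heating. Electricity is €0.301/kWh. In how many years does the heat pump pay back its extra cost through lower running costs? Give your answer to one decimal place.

Resistance: 6530 kWh × €0.301 = €1,965.53/yr
Heat pump: 6530 / 3.4 = 1921 kWh in → × €0.301 = €578.10/yr
Annual savings = €1,387.43
Payback = €5,400 / €1,387.43 = 3.89 years

3.9 years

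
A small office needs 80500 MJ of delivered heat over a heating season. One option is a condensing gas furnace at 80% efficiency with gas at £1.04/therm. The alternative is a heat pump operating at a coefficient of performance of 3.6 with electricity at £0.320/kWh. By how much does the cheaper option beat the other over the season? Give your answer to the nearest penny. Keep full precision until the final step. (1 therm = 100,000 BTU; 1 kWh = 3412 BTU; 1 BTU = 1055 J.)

£995.90

Heat load = 80500 MJ = 80,500,000,000 J / 1055 = 76,303,318 BTU
Gas: input = 76,303,318 / 0.80 = 95,379,147 BTU = 953.8 therm → 953.8 × £1.04 = £991.94
Heat pump: 76,303,318 BTU / 3412 = 22,360 kWh heat; / 3.6 = 6,212 kWh in → × £0.320 = £1,987.84
Difference = |£991.94 − £1,987.84| = £995.90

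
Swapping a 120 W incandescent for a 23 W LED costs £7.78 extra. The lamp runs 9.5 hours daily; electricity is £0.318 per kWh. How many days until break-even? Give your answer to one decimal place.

Power saved = 120 − 23 = 97 W
Daily energy saved = 97 W × 9.5 h = 921.5 Wh = 0.9215 kWh
Daily savings = 0.9215 × £0.318 = £0.2930
Payback = £7.78 / £0.2930 per day = 26.55 days

26.5 days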